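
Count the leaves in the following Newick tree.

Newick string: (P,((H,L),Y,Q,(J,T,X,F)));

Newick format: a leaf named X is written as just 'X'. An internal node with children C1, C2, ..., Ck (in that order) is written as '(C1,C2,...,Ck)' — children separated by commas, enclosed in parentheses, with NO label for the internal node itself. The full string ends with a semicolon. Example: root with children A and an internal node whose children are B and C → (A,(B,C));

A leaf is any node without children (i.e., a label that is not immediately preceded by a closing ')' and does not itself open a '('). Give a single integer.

Newick: (P,((H,L),Y,Q,(J,T,X,F)));
Scan left-to-right; a leaf is any maximal label run not followed by '(':
  pos 1: leaf 'P' → count = 1
  pos 5: leaf 'H' → count = 2
  pos 7: leaf 'L' → count = 3
  pos 10: leaf 'Y' → count = 4
  pos 12: leaf 'Q' → count = 5
  pos 15: leaf 'J' → count = 6
  pos 17: leaf 'T' → count = 7
  pos 19: leaf 'X' → count = 8
  pos 21: leaf 'F' → count = 9
Total leaves: 9

Answer: 9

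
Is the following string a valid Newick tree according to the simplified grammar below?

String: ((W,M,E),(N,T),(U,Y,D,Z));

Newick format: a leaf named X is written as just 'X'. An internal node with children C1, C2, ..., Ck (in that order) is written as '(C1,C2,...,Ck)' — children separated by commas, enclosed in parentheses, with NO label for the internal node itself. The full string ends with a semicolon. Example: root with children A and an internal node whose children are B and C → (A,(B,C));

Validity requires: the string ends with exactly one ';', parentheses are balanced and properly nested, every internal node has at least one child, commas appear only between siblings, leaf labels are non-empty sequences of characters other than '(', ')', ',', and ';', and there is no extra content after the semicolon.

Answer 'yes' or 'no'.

Input: ((W,M,E),(N,T),(U,Y,D,Z));
Paren balance: 4 '(' vs 4 ')' OK
Ends with single ';': True
Full parse: OK
Valid: True

Answer: yes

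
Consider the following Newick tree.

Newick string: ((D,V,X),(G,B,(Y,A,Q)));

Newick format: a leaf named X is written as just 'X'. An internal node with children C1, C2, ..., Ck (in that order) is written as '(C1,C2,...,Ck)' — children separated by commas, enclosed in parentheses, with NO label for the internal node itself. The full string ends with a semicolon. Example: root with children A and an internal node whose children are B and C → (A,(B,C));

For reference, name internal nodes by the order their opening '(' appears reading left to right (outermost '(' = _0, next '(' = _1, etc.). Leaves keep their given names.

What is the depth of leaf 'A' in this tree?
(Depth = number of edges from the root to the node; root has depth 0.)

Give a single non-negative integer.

Answer: 3

Derivation:
Newick: ((D,V,X),(G,B,(Y,A,Q)));
Naming internals by '(' encounter order: outermost '(' = _0, next = _1, ...
Query node: A
Path from root: _0 -> _2 -> _3 -> A
Depth of A: 3 (number of edges from root)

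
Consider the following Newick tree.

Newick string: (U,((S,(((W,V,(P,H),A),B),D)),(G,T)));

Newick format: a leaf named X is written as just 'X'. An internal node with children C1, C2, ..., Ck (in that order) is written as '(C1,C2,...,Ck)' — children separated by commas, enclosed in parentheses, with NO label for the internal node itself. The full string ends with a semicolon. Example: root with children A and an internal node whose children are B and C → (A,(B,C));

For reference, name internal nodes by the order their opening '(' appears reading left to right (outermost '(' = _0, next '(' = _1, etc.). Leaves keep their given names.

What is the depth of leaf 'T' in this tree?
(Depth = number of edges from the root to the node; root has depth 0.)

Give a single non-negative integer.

Answer: 3

Derivation:
Newick: (U,((S,(((W,V,(P,H),A),B),D)),(G,T)));
Naming internals by '(' encounter order: outermost '(' = _0, next = _1, ...
Query node: T
Path from root: _0 -> _1 -> _7 -> T
Depth of T: 3 (number of edges from root)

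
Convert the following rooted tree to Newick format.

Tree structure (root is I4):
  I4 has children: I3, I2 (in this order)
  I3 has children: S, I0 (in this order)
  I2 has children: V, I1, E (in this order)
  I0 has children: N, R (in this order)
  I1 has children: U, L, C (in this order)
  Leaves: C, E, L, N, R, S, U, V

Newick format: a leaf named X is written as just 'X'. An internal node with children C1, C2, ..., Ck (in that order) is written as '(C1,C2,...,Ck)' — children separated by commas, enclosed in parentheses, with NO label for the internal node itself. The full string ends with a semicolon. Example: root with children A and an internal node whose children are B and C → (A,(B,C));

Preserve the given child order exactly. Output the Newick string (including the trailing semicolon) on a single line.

internal I4 with children ['I3', 'I2']
  internal I3 with children ['S', 'I0']
    leaf 'S' → 'S'
    internal I0 with children ['N', 'R']
      leaf 'N' → 'N'
      leaf 'R' → 'R'
    → '(N,R)'
  → '(S,(N,R))'
  internal I2 with children ['V', 'I1', 'E']
    leaf 'V' → 'V'
    internal I1 with children ['U', 'L', 'C']
      leaf 'U' → 'U'
      leaf 'L' → 'L'
      leaf 'C' → 'C'
    → '(U,L,C)'
    leaf 'E' → 'E'
  → '(V,(U,L,C),E)'
→ '((S,(N,R)),(V,(U,L,C),E))'
Final: ((S,(N,R)),(V,(U,L,C),E));

Answer: ((S,(N,R)),(V,(U,L,C),E));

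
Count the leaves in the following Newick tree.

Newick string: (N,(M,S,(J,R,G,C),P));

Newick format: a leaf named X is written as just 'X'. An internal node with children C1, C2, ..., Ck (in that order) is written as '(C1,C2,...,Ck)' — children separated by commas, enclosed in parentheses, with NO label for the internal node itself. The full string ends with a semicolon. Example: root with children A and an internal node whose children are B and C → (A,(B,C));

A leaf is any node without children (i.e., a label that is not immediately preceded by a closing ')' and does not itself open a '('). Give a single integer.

Answer: 8

Derivation:
Newick: (N,(M,S,(J,R,G,C),P));
Scan left-to-right; a leaf is any maximal label run not followed by '(':
  pos 1: leaf 'N' → count = 1
  pos 4: leaf 'M' → count = 2
  pos 6: leaf 'S' → count = 3
  pos 9: leaf 'J' → count = 4
  pos 11: leaf 'R' → count = 5
  pos 13: leaf 'G' → count = 6
  pos 15: leaf 'C' → count = 7
  pos 18: leaf 'P' → count = 8
Total leaves: 8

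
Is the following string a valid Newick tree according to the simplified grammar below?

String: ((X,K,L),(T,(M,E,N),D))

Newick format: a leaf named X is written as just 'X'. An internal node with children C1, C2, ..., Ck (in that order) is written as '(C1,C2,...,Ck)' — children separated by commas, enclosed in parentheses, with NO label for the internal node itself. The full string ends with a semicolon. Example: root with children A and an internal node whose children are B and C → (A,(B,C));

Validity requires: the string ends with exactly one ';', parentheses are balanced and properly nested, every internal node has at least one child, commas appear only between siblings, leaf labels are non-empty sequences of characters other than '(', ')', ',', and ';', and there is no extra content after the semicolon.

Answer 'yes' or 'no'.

Input: ((X,K,L),(T,(M,E,N),D))
Paren balance: 4 '(' vs 4 ')' OK
Ends with single ';': False
Full parse: FAILS (must end with ;)
Valid: False

Answer: no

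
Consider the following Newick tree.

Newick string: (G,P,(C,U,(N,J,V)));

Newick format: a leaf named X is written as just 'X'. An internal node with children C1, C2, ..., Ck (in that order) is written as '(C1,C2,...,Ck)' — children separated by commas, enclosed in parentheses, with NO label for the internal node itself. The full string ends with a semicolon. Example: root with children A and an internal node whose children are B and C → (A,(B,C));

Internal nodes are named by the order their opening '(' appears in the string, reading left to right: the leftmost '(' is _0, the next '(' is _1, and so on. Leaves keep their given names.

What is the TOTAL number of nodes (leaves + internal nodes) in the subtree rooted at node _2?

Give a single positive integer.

Answer: 4

Derivation:
Newick: (G,P,(C,U,(N,J,V)));
Locate _2: it is the '(' at position 10 (the 3rd '(' reading left to right).
Query: subtree rooted at _2
_2: subtree_size = 1 + 3
  N: subtree_size = 1 + 0
  J: subtree_size = 1 + 0
  V: subtree_size = 1 + 0
Total subtree size of _2: 4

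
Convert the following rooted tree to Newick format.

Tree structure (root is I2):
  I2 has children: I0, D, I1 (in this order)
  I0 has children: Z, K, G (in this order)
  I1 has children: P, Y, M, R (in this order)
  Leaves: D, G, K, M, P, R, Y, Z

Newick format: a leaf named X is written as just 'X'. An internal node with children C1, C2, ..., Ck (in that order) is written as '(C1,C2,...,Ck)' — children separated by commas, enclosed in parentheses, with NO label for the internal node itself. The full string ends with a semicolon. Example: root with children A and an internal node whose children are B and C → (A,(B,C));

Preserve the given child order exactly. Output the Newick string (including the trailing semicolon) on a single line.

internal I2 with children ['I0', 'D', 'I1']
  internal I0 with children ['Z', 'K', 'G']
    leaf 'Z' → 'Z'
    leaf 'K' → 'K'
    leaf 'G' → 'G'
  → '(Z,K,G)'
  leaf 'D' → 'D'
  internal I1 with children ['P', 'Y', 'M', 'R']
    leaf 'P' → 'P'
    leaf 'Y' → 'Y'
    leaf 'M' → 'M'
    leaf 'R' → 'R'
  → '(P,Y,M,R)'
→ '((Z,K,G),D,(P,Y,M,R))'
Final: ((Z,K,G),D,(P,Y,M,R));

Answer: ((Z,K,G),D,(P,Y,M,R));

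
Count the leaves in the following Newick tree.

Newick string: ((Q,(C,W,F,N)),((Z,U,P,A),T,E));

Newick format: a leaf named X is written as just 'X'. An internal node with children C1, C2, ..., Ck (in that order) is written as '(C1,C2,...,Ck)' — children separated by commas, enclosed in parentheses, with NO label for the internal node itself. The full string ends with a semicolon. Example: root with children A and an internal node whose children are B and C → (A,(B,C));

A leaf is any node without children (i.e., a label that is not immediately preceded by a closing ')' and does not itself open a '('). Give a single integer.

Answer: 11

Derivation:
Newick: ((Q,(C,W,F,N)),((Z,U,P,A),T,E));
Scan left-to-right; a leaf is any maximal label run not followed by '(':
  pos 2: leaf 'Q' → count = 1
  pos 5: leaf 'C' → count = 2
  pos 7: leaf 'W' → count = 3
  pos 9: leaf 'F' → count = 4
  pos 11: leaf 'N' → count = 5
  pos 17: leaf 'Z' → count = 6
  pos 19: leaf 'U' → count = 7
  pos 21: leaf 'P' → count = 8
  pos 23: leaf 'A' → count = 9
  pos 26: leaf 'T' → count = 10
  pos 28: leaf 'E' → count = 11
Total leaves: 11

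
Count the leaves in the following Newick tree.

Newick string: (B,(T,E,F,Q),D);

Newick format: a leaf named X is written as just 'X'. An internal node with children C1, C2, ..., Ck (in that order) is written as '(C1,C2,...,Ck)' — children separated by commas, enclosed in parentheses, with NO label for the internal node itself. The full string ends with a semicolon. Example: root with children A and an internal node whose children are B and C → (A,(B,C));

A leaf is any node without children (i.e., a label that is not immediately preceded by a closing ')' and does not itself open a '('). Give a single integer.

Newick: (B,(T,E,F,Q),D);
Scan left-to-right; a leaf is any maximal label run not followed by '(':
  pos 1: leaf 'B' → count = 1
  pos 4: leaf 'T' → count = 2
  pos 6: leaf 'E' → count = 3
  pos 8: leaf 'F' → count = 4
  pos 10: leaf 'Q' → count = 5
  pos 13: leaf 'D' → count = 6
Total leaves: 6

Answer: 6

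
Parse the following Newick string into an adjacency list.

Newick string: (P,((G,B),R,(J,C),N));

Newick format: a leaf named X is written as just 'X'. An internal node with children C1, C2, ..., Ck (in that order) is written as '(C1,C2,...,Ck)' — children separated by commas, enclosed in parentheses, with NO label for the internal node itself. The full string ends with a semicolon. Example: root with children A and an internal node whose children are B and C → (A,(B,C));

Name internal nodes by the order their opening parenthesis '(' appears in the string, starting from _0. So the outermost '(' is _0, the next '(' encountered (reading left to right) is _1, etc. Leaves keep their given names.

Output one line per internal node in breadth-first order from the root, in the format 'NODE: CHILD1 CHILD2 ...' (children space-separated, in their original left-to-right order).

Input: (P,((G,B),R,(J,C),N));
Scanning left-to-right, naming '(' by encounter order:
  pos 0: '(' -> open internal node _0 (depth 1)
  pos 3: '(' -> open internal node _1 (depth 2)
  pos 4: '(' -> open internal node _2 (depth 3)
  pos 8: ')' -> close internal node _2 (now at depth 2)
  pos 12: '(' -> open internal node _3 (depth 3)
  pos 16: ')' -> close internal node _3 (now at depth 2)
  pos 19: ')' -> close internal node _1 (now at depth 1)
  pos 20: ')' -> close internal node _0 (now at depth 0)
Total internal nodes: 4
BFS adjacency from root:
  _0: P _1
  _1: _2 R _3 N
  _2: G B
  _3: J C

Answer: _0: P _1
_1: _2 R _3 N
_2: G B
_3: J C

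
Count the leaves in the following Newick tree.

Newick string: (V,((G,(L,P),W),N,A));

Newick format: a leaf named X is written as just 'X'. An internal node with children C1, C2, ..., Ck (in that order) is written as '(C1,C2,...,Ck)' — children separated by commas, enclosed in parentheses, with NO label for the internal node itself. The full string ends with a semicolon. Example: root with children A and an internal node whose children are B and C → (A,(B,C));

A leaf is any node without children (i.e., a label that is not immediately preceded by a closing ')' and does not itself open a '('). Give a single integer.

Newick: (V,((G,(L,P),W),N,A));
Scan left-to-right; a leaf is any maximal label run not followed by '(':
  pos 1: leaf 'V' → count = 1
  pos 5: leaf 'G' → count = 2
  pos 8: leaf 'L' → count = 3
  pos 10: leaf 'P' → count = 4
  pos 13: leaf 'W' → count = 5
  pos 16: leaf 'N' → count = 6
  pos 18: leaf 'A' → count = 7
Total leaves: 7

Answer: 7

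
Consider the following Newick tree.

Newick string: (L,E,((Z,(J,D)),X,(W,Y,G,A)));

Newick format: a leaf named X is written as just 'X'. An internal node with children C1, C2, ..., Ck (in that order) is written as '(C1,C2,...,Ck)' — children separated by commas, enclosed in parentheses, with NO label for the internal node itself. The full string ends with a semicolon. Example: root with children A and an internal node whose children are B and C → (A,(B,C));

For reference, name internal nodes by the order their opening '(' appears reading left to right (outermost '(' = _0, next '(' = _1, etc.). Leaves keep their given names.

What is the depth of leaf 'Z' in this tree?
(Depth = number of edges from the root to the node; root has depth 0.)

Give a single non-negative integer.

Newick: (L,E,((Z,(J,D)),X,(W,Y,G,A)));
Naming internals by '(' encounter order: outermost '(' = _0, next = _1, ...
Query node: Z
Path from root: _0 -> _1 -> _2 -> Z
Depth of Z: 3 (number of edges from root)

Answer: 3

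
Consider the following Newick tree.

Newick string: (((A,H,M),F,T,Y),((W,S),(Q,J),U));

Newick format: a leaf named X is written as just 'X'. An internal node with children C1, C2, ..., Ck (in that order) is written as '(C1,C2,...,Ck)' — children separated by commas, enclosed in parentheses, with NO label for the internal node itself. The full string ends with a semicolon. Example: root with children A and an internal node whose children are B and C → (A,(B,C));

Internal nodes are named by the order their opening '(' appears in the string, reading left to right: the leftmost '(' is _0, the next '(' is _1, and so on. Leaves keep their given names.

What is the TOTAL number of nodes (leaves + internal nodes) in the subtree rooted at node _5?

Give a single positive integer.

Newick: (((A,H,M),F,T,Y),((W,S),(Q,J),U));
Locate _5: it is the '(' at position 24 (the 6th '(' reading left to right).
Query: subtree rooted at _5
_5: subtree_size = 1 + 2
  Q: subtree_size = 1 + 0
  J: subtree_size = 1 + 0
Total subtree size of _5: 3

Answer: 3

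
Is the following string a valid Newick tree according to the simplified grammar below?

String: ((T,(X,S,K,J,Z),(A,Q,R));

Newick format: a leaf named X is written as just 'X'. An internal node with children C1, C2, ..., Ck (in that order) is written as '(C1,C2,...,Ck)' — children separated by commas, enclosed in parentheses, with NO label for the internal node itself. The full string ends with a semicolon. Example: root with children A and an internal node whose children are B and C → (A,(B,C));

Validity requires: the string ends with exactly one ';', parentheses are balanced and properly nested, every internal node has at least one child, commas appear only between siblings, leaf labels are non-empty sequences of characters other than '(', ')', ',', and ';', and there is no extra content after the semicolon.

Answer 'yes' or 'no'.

Answer: no

Derivation:
Input: ((T,(X,S,K,J,Z),(A,Q,R));
Paren balance: 4 '(' vs 3 ')' MISMATCH
Ends with single ';': True
Full parse: FAILS (expected , or ) at pos 24)
Valid: False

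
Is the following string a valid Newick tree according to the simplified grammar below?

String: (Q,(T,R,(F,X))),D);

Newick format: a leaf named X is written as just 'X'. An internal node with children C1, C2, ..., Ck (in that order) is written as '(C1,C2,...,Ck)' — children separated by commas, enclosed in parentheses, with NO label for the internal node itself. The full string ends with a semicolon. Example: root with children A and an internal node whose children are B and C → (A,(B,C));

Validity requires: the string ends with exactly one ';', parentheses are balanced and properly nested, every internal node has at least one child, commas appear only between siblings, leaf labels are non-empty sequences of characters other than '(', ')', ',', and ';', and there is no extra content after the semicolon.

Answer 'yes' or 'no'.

Input: (Q,(T,R,(F,X))),D);
Paren balance: 3 '(' vs 4 ')' MISMATCH
Ends with single ';': True
Full parse: FAILS (extra content after tree at pos 15)
Valid: False

Answer: no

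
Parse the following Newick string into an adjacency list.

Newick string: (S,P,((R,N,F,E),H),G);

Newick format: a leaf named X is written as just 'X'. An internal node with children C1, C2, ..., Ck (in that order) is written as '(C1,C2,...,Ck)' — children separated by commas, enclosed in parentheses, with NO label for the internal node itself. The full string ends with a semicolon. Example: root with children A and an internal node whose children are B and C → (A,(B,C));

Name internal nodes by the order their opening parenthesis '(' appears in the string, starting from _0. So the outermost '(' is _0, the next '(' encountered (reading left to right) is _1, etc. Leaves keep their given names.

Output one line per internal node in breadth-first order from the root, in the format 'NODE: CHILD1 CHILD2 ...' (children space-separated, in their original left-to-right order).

Answer: _0: S P _1 G
_1: _2 H
_2: R N F E

Derivation:
Input: (S,P,((R,N,F,E),H),G);
Scanning left-to-right, naming '(' by encounter order:
  pos 0: '(' -> open internal node _0 (depth 1)
  pos 5: '(' -> open internal node _1 (depth 2)
  pos 6: '(' -> open internal node _2 (depth 3)
  pos 14: ')' -> close internal node _2 (now at depth 2)
  pos 17: ')' -> close internal node _1 (now at depth 1)
  pos 20: ')' -> close internal node _0 (now at depth 0)
Total internal nodes: 3
BFS adjacency from root:
  _0: S P _1 G
  _1: _2 H
  _2: R N F E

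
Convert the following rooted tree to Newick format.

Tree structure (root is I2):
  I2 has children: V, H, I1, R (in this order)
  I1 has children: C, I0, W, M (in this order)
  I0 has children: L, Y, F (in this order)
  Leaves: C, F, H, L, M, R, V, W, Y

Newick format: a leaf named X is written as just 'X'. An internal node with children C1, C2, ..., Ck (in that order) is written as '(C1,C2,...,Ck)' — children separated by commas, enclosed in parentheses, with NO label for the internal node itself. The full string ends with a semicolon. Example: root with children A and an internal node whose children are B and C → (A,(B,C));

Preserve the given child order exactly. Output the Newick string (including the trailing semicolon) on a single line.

Answer: (V,H,(C,(L,Y,F),W,M),R);

Derivation:
internal I2 with children ['V', 'H', 'I1', 'R']
  leaf 'V' → 'V'
  leaf 'H' → 'H'
  internal I1 with children ['C', 'I0', 'W', 'M']
    leaf 'C' → 'C'
    internal I0 with children ['L', 'Y', 'F']
      leaf 'L' → 'L'
      leaf 'Y' → 'Y'
      leaf 'F' → 'F'
    → '(L,Y,F)'
    leaf 'W' → 'W'
    leaf 'M' → 'M'
  → '(C,(L,Y,F),W,M)'
  leaf 'R' → 'R'
→ '(V,H,(C,(L,Y,F),W,M),R)'
Final: (V,H,(C,(L,Y,F),W,M),R);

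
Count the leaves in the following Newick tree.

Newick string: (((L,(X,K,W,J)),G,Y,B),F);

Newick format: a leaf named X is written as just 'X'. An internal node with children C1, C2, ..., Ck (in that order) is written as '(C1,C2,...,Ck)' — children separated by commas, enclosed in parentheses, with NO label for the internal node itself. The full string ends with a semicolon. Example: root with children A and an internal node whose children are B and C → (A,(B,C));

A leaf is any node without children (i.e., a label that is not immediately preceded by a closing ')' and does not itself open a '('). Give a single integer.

Newick: (((L,(X,K,W,J)),G,Y,B),F);
Scan left-to-right; a leaf is any maximal label run not followed by '(':
  pos 3: leaf 'L' → count = 1
  pos 6: leaf 'X' → count = 2
  pos 8: leaf 'K' → count = 3
  pos 10: leaf 'W' → count = 4
  pos 12: leaf 'J' → count = 5
  pos 16: leaf 'G' → count = 6
  pos 18: leaf 'Y' → count = 7
  pos 20: leaf 'B' → count = 8
  pos 23: leaf 'F' → count = 9
Total leaves: 9

Answer: 9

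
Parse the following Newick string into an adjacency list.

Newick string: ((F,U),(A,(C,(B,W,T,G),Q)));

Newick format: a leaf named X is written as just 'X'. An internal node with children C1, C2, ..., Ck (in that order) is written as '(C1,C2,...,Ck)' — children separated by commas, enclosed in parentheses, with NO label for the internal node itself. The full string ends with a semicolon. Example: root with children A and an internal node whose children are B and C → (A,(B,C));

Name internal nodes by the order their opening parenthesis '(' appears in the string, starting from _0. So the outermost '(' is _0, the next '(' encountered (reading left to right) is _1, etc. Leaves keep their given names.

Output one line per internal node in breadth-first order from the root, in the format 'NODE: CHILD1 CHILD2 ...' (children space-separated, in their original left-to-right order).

Input: ((F,U),(A,(C,(B,W,T,G),Q)));
Scanning left-to-right, naming '(' by encounter order:
  pos 0: '(' -> open internal node _0 (depth 1)
  pos 1: '(' -> open internal node _1 (depth 2)
  pos 5: ')' -> close internal node _1 (now at depth 1)
  pos 7: '(' -> open internal node _2 (depth 2)
  pos 10: '(' -> open internal node _3 (depth 3)
  pos 13: '(' -> open internal node _4 (depth 4)
  pos 21: ')' -> close internal node _4 (now at depth 3)
  pos 24: ')' -> close internal node _3 (now at depth 2)
  pos 25: ')' -> close internal node _2 (now at depth 1)
  pos 26: ')' -> close internal node _0 (now at depth 0)
Total internal nodes: 5
BFS adjacency from root:
  _0: _1 _2
  _1: F U
  _2: A _3
  _3: C _4 Q
  _4: B W T G

Answer: _0: _1 _2
_1: F U
_2: A _3
_3: C _4 Q
_4: B W T G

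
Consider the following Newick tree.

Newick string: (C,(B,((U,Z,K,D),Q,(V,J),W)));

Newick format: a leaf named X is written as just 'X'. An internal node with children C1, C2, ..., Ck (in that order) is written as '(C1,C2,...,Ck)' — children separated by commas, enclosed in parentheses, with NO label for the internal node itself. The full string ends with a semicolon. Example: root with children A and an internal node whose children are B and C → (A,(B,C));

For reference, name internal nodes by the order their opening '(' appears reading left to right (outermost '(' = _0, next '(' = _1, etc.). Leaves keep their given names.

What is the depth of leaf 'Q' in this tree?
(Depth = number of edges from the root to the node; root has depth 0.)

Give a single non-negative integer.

Newick: (C,(B,((U,Z,K,D),Q,(V,J),W)));
Naming internals by '(' encounter order: outermost '(' = _0, next = _1, ...
Query node: Q
Path from root: _0 -> _1 -> _2 -> Q
Depth of Q: 3 (number of edges from root)

Answer: 3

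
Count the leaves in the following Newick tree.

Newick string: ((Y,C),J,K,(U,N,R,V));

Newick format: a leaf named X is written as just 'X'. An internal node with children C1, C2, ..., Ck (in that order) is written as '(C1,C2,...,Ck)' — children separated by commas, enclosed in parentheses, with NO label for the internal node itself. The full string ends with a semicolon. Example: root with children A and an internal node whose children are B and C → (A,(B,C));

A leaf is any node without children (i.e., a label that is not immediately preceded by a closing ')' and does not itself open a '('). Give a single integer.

Newick: ((Y,C),J,K,(U,N,R,V));
Scan left-to-right; a leaf is any maximal label run not followed by '(':
  pos 2: leaf 'Y' → count = 1
  pos 4: leaf 'C' → count = 2
  pos 7: leaf 'J' → count = 3
  pos 9: leaf 'K' → count = 4
  pos 12: leaf 'U' → count = 5
  pos 14: leaf 'N' → count = 6
  pos 16: leaf 'R' → count = 7
  pos 18: leaf 'V' → count = 8
Total leaves: 8

Answer: 8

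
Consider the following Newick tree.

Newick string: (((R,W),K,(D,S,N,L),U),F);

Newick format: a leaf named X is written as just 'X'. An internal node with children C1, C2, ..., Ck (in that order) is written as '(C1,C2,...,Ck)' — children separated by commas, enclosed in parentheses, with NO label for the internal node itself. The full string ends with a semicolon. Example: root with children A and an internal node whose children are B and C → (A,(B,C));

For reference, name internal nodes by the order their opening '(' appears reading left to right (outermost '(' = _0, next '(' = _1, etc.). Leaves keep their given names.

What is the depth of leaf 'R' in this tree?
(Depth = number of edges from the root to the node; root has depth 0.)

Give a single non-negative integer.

Newick: (((R,W),K,(D,S,N,L),U),F);
Naming internals by '(' encounter order: outermost '(' = _0, next = _1, ...
Query node: R
Path from root: _0 -> _1 -> _2 -> R
Depth of R: 3 (number of edges from root)

Answer: 3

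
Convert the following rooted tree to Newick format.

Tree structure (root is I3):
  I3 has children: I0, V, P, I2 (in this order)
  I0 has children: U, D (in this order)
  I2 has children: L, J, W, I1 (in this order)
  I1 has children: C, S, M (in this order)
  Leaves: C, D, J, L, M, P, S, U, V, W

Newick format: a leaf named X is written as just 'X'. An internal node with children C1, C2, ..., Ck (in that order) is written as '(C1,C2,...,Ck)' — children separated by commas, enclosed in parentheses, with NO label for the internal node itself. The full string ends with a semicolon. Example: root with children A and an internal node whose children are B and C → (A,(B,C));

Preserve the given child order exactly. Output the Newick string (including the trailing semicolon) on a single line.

internal I3 with children ['I0', 'V', 'P', 'I2']
  internal I0 with children ['U', 'D']
    leaf 'U' → 'U'
    leaf 'D' → 'D'
  → '(U,D)'
  leaf 'V' → 'V'
  leaf 'P' → 'P'
  internal I2 with children ['L', 'J', 'W', 'I1']
    leaf 'L' → 'L'
    leaf 'J' → 'J'
    leaf 'W' → 'W'
    internal I1 with children ['C', 'S', 'M']
      leaf 'C' → 'C'
      leaf 'S' → 'S'
      leaf 'M' → 'M'
    → '(C,S,M)'
  → '(L,J,W,(C,S,M))'
→ '((U,D),V,P,(L,J,W,(C,S,M)))'
Final: ((U,D),V,P,(L,J,W,(C,S,M)));

Answer: ((U,D),V,P,(L,J,W,(C,S,M)));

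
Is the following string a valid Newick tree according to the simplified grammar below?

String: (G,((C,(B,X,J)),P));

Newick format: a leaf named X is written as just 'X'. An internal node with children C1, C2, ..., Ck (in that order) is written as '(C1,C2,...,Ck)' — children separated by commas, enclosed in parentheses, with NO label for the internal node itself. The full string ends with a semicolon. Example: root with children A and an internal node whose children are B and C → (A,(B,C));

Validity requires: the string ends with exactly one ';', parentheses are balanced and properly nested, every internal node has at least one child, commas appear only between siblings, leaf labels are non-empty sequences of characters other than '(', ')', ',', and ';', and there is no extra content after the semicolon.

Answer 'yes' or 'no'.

Answer: yes

Derivation:
Input: (G,((C,(B,X,J)),P));
Paren balance: 4 '(' vs 4 ')' OK
Ends with single ';': True
Full parse: OK
Valid: True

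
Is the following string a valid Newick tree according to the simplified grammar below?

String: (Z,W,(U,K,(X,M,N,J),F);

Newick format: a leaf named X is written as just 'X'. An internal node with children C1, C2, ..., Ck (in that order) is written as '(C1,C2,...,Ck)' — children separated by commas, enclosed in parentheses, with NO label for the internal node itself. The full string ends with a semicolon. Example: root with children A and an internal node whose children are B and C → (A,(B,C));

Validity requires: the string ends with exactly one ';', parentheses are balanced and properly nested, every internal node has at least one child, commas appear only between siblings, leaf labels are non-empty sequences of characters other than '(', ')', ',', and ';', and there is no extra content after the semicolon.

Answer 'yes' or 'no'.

Input: (Z,W,(U,K,(X,M,N,J),F);
Paren balance: 3 '(' vs 2 ')' MISMATCH
Ends with single ';': True
Full parse: FAILS (expected , or ) at pos 22)
Valid: False

Answer: no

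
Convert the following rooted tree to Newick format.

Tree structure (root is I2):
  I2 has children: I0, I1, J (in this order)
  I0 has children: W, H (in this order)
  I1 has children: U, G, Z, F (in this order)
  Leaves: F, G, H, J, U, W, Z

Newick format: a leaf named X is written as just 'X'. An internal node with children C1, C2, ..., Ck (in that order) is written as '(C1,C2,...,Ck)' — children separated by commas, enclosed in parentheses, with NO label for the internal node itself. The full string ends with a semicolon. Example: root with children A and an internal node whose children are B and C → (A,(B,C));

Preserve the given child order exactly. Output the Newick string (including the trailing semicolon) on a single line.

Answer: ((W,H),(U,G,Z,F),J);

Derivation:
internal I2 with children ['I0', 'I1', 'J']
  internal I0 with children ['W', 'H']
    leaf 'W' → 'W'
    leaf 'H' → 'H'
  → '(W,H)'
  internal I1 with children ['U', 'G', 'Z', 'F']
    leaf 'U' → 'U'
    leaf 'G' → 'G'
    leaf 'Z' → 'Z'
    leaf 'F' → 'F'
  → '(U,G,Z,F)'
  leaf 'J' → 'J'
→ '((W,H),(U,G,Z,F),J)'
Final: ((W,H),(U,G,Z,F),J);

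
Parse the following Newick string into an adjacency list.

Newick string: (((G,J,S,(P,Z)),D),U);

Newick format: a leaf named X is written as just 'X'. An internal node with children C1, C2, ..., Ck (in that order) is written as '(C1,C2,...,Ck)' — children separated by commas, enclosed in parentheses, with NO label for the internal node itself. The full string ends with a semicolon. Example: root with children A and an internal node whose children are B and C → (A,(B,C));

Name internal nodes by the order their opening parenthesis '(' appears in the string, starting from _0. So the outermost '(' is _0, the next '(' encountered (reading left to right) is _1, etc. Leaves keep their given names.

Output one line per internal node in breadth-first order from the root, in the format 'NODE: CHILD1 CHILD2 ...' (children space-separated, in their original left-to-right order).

Input: (((G,J,S,(P,Z)),D),U);
Scanning left-to-right, naming '(' by encounter order:
  pos 0: '(' -> open internal node _0 (depth 1)
  pos 1: '(' -> open internal node _1 (depth 2)
  pos 2: '(' -> open internal node _2 (depth 3)
  pos 9: '(' -> open internal node _3 (depth 4)
  pos 13: ')' -> close internal node _3 (now at depth 3)
  pos 14: ')' -> close internal node _2 (now at depth 2)
  pos 17: ')' -> close internal node _1 (now at depth 1)
  pos 20: ')' -> close internal node _0 (now at depth 0)
Total internal nodes: 4
BFS adjacency from root:
  _0: _1 U
  _1: _2 D
  _2: G J S _3
  _3: P Z

Answer: _0: _1 U
_1: _2 D
_2: G J S _3
_3: P Z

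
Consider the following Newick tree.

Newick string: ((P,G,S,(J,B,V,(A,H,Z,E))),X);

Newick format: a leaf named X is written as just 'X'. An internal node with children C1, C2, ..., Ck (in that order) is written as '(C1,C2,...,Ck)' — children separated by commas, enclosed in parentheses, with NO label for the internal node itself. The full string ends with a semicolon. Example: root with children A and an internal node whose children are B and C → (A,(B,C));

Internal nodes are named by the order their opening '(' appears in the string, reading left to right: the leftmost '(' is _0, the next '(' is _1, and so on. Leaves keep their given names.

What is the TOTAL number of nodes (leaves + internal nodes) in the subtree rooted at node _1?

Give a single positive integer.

Newick: ((P,G,S,(J,B,V,(A,H,Z,E))),X);
Locate _1: it is the '(' at position 1 (the 2nd '(' reading left to right).
Query: subtree rooted at _1
_1: subtree_size = 1 + 12
  P: subtree_size = 1 + 0
  G: subtree_size = 1 + 0
  S: subtree_size = 1 + 0
  _2: subtree_size = 1 + 8
    J: subtree_size = 1 + 0
    B: subtree_size = 1 + 0
    V: subtree_size = 1 + 0
    _3: subtree_size = 1 + 4
      A: subtree_size = 1 + 0
      H: subtree_size = 1 + 0
      Z: subtree_size = 1 + 0
      E: subtree_size = 1 + 0
Total subtree size of _1: 13

Answer: 13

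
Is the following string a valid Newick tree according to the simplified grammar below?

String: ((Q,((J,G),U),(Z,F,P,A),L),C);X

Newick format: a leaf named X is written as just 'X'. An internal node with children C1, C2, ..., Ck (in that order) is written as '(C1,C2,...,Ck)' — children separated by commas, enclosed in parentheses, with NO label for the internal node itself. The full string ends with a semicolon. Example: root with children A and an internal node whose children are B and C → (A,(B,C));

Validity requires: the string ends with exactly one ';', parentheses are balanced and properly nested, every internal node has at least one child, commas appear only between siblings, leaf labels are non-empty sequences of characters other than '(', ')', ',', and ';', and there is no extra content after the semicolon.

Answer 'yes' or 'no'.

Input: ((Q,((J,G),U),(Z,F,P,A),L),C);X
Paren balance: 5 '(' vs 5 ')' OK
Ends with single ';': False
Full parse: FAILS (must end with ;)
Valid: False

Answer: no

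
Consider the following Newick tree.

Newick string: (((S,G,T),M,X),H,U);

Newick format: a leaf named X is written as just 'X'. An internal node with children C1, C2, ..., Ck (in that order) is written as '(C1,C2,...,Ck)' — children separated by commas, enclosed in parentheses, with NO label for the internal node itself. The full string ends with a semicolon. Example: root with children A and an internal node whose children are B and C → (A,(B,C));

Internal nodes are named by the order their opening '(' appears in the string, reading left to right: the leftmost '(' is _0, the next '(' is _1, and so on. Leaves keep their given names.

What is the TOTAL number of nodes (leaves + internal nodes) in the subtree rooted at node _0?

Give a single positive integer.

Newick: (((S,G,T),M,X),H,U);
Locate _0: it is the '(' at position 0 (the 1st '(' reading left to right).
Query: subtree rooted at _0
_0: subtree_size = 1 + 9
  _1: subtree_size = 1 + 6
    _2: subtree_size = 1 + 3
      S: subtree_size = 1 + 0
      G: subtree_size = 1 + 0
      T: subtree_size = 1 + 0
    M: subtree_size = 1 + 0
    X: subtree_size = 1 + 0
  H: subtree_size = 1 + 0
  U: subtree_size = 1 + 0
Total subtree size of _0: 10

Answer: 10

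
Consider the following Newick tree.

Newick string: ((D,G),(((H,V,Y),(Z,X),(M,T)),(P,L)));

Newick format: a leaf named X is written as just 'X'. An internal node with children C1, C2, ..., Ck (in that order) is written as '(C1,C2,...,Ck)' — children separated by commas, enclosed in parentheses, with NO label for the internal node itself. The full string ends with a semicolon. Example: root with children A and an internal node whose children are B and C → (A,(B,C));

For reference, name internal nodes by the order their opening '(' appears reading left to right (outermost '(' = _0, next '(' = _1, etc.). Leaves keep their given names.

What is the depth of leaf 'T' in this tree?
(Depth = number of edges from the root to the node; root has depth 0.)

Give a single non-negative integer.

Answer: 4

Derivation:
Newick: ((D,G),(((H,V,Y),(Z,X),(M,T)),(P,L)));
Naming internals by '(' encounter order: outermost '(' = _0, next = _1, ...
Query node: T
Path from root: _0 -> _2 -> _3 -> _6 -> T
Depth of T: 4 (number of edges from root)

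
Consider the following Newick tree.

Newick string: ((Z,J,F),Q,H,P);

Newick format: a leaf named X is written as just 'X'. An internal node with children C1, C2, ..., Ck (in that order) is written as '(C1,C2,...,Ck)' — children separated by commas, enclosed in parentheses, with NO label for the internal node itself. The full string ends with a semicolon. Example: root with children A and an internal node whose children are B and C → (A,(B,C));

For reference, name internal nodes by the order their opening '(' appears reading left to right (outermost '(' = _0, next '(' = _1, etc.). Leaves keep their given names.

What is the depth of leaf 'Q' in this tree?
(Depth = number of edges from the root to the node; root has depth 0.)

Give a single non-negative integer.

Answer: 1

Derivation:
Newick: ((Z,J,F),Q,H,P);
Naming internals by '(' encounter order: outermost '(' = _0, next = _1, ...
Query node: Q
Path from root: _0 -> Q
Depth of Q: 1 (number of edges from root)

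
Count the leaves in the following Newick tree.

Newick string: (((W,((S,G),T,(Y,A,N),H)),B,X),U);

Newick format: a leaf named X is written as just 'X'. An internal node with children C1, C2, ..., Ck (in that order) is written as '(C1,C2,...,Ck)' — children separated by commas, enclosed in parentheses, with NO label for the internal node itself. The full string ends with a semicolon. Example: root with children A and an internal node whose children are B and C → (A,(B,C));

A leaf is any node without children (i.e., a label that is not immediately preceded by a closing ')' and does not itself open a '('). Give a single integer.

Answer: 11

Derivation:
Newick: (((W,((S,G),T,(Y,A,N),H)),B,X),U);
Scan left-to-right; a leaf is any maximal label run not followed by '(':
  pos 3: leaf 'W' → count = 1
  pos 7: leaf 'S' → count = 2
  pos 9: leaf 'G' → count = 3
  pos 12: leaf 'T' → count = 4
  pos 15: leaf 'Y' → count = 5
  pos 17: leaf 'A' → count = 6
  pos 19: leaf 'N' → count = 7
  pos 22: leaf 'H' → count = 8
  pos 26: leaf 'B' → count = 9
  pos 28: leaf 'X' → count = 10
  pos 31: leaf 'U' → count = 11
Total leaves: 11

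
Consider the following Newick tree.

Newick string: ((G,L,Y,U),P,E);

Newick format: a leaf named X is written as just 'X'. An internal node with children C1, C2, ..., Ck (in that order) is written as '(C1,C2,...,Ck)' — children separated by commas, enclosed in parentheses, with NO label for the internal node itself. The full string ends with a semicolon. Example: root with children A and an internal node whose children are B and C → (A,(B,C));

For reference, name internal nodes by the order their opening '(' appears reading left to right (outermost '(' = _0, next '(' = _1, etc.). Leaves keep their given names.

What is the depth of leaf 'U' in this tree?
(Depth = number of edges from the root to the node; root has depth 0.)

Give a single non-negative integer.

Newick: ((G,L,Y,U),P,E);
Naming internals by '(' encounter order: outermost '(' = _0, next = _1, ...
Query node: U
Path from root: _0 -> _1 -> U
Depth of U: 2 (number of edges from root)

Answer: 2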